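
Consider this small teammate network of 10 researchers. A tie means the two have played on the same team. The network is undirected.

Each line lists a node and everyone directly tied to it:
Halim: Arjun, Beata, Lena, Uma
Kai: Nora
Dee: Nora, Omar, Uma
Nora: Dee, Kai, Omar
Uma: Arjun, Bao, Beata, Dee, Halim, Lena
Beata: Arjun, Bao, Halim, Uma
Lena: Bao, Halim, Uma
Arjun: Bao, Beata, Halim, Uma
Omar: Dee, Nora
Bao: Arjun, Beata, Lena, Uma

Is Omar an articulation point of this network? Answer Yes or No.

Even without Omar, every remaining node can still reach every other (the residual graph is connected), so Omar is not a cut vertex.

No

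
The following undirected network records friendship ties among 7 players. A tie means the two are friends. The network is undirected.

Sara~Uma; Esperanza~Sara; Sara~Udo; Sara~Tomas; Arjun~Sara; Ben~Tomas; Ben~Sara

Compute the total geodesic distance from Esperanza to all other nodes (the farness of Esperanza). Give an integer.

11

Distances from Esperanza: Arjun:2, Ben:2, Sara:1, Tomas:2, Udo:2, Uma:2.
Sum = 2 + 2 + 1 + 2 + 2 + 2 = 11.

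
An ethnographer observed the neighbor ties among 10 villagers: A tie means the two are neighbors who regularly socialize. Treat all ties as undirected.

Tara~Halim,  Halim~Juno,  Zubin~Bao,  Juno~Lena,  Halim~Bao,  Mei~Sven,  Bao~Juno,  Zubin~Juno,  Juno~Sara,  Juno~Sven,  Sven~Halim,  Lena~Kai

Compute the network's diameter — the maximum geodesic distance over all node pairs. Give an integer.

4

Eccentricity of each node (its greatest distance to any other): Bao:3, Halim:3, Juno:2, Kai:4, Lena:3, Mei:4, Sara:3, Sven:3, Tara:4, Zubin:3.
The maximum eccentricity is 4, realized for instance by the pair Kai–Mei via Kai – Lena – Juno – Sven – Mei. So the diameter is 4.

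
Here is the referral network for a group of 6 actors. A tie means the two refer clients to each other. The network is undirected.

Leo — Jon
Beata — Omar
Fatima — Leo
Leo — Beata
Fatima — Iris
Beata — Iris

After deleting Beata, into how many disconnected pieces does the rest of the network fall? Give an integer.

2

Without Beata, the remaining ties split the others into: {Omar}; {Fatima, Iris, Jon, Leo}.
That's 2 separate components.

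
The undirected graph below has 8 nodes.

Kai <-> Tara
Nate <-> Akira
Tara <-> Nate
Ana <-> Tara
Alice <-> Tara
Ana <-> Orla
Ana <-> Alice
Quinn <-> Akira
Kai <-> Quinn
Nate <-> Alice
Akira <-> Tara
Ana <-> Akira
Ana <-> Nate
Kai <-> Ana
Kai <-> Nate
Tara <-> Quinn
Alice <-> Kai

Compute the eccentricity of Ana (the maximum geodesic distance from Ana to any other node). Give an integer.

Distances from Ana: Akira:1, Alice:1, Kai:1, Nate:1, Orla:1, Quinn:2, Tara:1.
The largest is 2 (to Quinn), so the eccentricity of Ana is 2.

2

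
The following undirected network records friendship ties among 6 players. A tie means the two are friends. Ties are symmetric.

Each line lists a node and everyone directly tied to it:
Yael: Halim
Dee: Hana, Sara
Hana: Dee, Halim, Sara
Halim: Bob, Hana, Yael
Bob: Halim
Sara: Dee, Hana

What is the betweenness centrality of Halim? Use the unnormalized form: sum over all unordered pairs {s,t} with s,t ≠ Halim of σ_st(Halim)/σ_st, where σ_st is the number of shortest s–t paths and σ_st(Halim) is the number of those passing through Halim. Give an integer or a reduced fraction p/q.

Pairs whose geodesics pass through Halim — Bob–Dee: 1; Bob–Hana: 1; Bob–Sara: 1; Bob–Yael: 1; Dee–Yael: 1; Hana–Yael: 1; Sara–Yael: 1.
All other pairs contribute 0.
Summing the contributions gives betweenness(Halim) = 7.

7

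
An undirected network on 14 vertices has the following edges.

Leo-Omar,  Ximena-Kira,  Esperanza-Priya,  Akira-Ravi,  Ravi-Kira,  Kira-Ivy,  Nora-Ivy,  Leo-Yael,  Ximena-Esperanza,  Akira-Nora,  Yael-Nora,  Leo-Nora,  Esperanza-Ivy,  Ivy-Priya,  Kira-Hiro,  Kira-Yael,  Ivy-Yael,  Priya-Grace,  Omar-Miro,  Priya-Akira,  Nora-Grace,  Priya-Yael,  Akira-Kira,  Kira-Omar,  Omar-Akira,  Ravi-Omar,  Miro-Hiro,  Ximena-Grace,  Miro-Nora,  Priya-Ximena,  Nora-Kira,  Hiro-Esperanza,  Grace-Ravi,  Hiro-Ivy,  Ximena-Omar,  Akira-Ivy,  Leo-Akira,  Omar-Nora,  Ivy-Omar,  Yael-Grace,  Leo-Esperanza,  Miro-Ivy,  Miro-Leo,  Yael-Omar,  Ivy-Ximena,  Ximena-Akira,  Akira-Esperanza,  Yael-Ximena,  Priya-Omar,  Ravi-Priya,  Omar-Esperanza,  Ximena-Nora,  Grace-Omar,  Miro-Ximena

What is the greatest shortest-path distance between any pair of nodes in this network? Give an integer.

3

Eccentricity of each node (its greatest distance to any other): Akira:2, Esperanza:2, Grace:3, Hiro:3, Ivy:2, Kira:2, Leo:2, Miro:2, Nora:2, Omar:2, Priya:2, Ravi:2, Ximena:2, Yael:2.
The maximum eccentricity is 3, realized for instance by the pair Hiro–Grace via Hiro – Miro – Nora – Grace. So the diameter is 3.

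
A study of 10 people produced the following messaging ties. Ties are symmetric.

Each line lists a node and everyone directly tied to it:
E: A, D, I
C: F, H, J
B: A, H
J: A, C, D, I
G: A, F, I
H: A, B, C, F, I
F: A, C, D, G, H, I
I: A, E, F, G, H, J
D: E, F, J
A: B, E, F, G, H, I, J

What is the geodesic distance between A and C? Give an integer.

2

One shortest route is A – H – C, which uses 2 edges, and A and C are not directly tied, so nothing shorter exists. So d(A,C) = 2.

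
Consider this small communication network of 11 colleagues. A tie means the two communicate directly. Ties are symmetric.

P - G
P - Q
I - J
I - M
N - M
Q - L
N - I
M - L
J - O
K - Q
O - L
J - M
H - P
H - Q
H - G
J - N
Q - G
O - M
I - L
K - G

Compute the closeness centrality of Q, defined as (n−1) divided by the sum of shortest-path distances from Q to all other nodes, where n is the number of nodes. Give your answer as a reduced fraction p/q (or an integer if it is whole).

10/17

Distances from Q: G:1, H:1, I:2, J:3, K:1, L:1, M:2, N:3, O:2, P:1. Sum = 17.
n = 11, so closeness = 10/17.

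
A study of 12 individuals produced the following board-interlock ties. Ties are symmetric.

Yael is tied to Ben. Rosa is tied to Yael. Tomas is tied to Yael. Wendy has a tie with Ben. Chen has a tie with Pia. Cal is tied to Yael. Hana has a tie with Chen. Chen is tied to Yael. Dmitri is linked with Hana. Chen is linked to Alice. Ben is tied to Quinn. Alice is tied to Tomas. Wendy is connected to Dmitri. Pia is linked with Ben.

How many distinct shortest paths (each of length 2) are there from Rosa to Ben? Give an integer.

1

The shortest distance is 2, and the only length-2 path is Rosa–Yael–Ben. So there is exactly 1 shortest path.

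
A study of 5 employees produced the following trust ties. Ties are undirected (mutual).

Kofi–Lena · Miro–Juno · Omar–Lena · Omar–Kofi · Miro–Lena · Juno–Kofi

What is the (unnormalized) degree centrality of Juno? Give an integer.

Juno is directly tied to Kofi and Miro. That is 2 neighbors, so the degree of Juno is 2.

2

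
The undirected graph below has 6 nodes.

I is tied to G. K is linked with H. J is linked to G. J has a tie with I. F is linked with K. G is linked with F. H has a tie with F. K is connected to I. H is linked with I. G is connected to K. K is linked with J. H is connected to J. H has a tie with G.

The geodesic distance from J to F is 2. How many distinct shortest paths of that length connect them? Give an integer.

The shortest distance is 2. The length-2 paths are: J–G–F; J–H–F; J–K–F.
That gives 3 distinct shortest paths.

3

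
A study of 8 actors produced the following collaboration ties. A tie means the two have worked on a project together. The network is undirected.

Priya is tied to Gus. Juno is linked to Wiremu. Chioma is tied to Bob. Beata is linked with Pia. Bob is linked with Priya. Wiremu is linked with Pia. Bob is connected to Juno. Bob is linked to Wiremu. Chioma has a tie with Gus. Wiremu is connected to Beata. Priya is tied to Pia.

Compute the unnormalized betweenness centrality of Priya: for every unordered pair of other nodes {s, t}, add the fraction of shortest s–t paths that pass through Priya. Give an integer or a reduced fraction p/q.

Pairs whose geodesics pass through Priya — Chioma–Pia: 2/3; Bob–Pia: 1/2; Bob–Gus: 1/2; Pia–Gus: 1; Wiremu–Gus: 2/3; Gus–Beata: 1; Gus–Juno: 1/2.
All other pairs contribute 0.
Summing the contributions gives betweenness(Priya) = 29/6.

29/6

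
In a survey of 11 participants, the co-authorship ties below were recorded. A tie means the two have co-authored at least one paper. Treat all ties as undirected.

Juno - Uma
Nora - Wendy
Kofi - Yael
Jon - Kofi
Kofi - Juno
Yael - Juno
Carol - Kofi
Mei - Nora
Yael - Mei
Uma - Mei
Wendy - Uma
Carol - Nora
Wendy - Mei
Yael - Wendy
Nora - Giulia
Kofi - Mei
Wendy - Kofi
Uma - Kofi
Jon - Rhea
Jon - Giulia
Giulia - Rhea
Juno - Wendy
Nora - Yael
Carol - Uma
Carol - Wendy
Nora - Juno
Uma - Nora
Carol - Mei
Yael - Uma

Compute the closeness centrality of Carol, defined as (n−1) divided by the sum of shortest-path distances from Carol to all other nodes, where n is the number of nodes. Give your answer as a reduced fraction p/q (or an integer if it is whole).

Distances from Carol: Giulia:2, Jon:2, Juno:2, Kofi:1, Mei:1, Nora:1, Rhea:3, Uma:1, Wendy:1, Yael:2. Sum = 16.
n = 11, so closeness = 10/16 = 5/8.

5/8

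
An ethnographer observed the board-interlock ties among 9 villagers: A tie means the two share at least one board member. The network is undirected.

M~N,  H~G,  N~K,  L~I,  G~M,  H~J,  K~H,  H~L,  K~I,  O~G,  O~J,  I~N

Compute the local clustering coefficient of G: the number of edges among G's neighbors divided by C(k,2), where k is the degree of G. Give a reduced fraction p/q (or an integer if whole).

G's neighbors: H, M, and O (k = 3).
Possible neighbor pairs: C(3,2) = 3. Edges among them: none → e = 0.
Clustering(G) = 0/3 = 0.

0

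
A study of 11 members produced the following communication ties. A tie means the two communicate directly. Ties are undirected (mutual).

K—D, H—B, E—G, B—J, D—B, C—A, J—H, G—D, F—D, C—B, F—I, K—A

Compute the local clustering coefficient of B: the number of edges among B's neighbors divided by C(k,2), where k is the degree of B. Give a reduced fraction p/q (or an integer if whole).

1/6

B's neighbors: C, D, H, and J (k = 4).
Possible neighbor pairs: C(4,2) = 6. Edges among them: H–J → e = 1.
Clustering(B) = 1/6.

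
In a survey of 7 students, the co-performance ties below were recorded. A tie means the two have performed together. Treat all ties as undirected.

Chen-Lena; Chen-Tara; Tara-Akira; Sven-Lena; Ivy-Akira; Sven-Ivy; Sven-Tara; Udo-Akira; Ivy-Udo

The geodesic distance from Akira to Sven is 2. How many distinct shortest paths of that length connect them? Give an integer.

2

The shortest distance is 2. The length-2 paths are: Akira–Ivy–Sven; Akira–Tara–Sven.
That gives 2 distinct shortest paths.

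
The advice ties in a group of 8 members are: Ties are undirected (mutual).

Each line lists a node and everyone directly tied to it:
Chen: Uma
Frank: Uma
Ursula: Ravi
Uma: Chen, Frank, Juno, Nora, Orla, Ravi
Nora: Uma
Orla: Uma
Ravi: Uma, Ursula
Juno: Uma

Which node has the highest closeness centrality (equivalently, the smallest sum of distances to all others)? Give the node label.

Farness (sum of distances to all others) for each node — Chen:14, Frank:14, Juno:14, Nora:14, Orla:14, Ravi:12, Uma:8, Ursula:18.
The smallest farness is 8, for Uma, so Uma has the highest closeness.

Uma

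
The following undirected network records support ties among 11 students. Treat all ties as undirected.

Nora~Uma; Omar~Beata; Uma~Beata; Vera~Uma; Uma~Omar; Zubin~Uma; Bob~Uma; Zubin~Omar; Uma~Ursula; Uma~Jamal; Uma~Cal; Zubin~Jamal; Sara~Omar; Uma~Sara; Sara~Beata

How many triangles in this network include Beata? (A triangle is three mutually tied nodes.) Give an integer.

Beata's neighbors: Omar, Sara, and Uma.
Neighbor pairs that are themselves tied: Beata–Omar–Sara; Beata–Omar–Uma; Beata–Sara–Uma. Each forms one triangle with Beata, for 3 in total.

3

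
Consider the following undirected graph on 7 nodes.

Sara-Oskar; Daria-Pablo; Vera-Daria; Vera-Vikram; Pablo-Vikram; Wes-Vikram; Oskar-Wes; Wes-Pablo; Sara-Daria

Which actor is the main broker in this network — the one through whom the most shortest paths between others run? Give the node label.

Unnormalized betweenness of each node: Daria:11/3, Oskar:4/3, Pablo:11/6, Sara:3/2, Vera:5/6, Vikram:2, Wes:17/6.
Daria has the largest value, 11/3, making it the main broker — the node through which the most shortest paths run.

Daria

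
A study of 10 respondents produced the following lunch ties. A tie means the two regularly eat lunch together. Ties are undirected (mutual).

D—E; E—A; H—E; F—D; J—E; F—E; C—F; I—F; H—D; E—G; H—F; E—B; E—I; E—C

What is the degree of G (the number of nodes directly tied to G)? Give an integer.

1

G is directly tied to E. That is 1 neighbor, so the degree of G is 1.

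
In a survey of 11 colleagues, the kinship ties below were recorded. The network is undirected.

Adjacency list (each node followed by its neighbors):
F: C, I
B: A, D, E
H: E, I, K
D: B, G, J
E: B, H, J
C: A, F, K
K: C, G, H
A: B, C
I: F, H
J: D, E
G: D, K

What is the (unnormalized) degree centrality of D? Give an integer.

D is directly tied to B, G, and J. That is 3 neighbors, so the degree of D is 3.

3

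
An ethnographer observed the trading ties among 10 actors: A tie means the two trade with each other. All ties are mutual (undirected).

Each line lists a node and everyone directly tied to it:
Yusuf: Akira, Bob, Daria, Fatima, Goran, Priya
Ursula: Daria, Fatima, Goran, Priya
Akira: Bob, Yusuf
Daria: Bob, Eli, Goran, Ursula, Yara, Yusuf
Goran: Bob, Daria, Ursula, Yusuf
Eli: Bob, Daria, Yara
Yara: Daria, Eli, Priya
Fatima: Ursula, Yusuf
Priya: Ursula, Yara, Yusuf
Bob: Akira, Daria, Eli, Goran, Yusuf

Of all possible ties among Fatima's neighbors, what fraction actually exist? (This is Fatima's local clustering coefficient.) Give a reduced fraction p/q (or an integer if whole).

Fatima's neighbors: Ursula and Yusuf (k = 2).
Possible neighbor pairs: C(2,2) = 1. Edges among them: none → e = 0.
Clustering(Fatima) = 0/1.

0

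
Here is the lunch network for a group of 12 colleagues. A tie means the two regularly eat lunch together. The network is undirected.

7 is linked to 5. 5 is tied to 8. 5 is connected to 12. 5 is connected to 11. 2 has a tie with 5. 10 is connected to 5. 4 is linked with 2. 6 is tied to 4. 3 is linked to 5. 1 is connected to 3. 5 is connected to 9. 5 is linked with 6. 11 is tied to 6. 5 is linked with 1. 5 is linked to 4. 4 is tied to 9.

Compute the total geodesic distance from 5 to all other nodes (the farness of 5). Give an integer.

11

Distances from 5: 1:1, 2:1, 3:1, 4:1, 6:1, 7:1, 8:1, 9:1, 10:1, 11:1, 12:1.
Sum = 1 + 1 + 1 + 1 + 1 + 1 + 1 + 1 + 1 + 1 + 1 = 11.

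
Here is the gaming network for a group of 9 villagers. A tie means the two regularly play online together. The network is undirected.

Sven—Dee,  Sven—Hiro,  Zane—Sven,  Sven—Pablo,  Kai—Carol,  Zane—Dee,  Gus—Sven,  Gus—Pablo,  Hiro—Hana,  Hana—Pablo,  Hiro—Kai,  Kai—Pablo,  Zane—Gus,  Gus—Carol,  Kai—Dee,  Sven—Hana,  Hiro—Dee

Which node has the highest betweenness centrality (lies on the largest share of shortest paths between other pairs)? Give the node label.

Sven

Unnormalized betweenness of each node: Carol:1/2, Dee:11/6, Gus:7/2, Hana:1/3, Hiro:19/12, Kai:23/6, Pablo:7/3, Sven:67/12, Zane:1/2.
Sven has the largest value, 67/12, making it the main broker — the node through which the most shortest paths run.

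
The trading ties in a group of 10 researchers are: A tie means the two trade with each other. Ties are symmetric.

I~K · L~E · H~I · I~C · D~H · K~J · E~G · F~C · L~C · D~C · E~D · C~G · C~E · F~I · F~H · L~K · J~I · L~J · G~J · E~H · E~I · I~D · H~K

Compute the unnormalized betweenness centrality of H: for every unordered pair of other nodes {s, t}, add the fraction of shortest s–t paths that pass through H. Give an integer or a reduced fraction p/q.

2

Pairs whose geodesics pass through H — K–E: 1/3; K–D: 1/2; K–F: 1/2; E–F: 1/3; D–F: 1/3.
All other pairs contribute 0.
Summing the contributions gives betweenness(H) = 2.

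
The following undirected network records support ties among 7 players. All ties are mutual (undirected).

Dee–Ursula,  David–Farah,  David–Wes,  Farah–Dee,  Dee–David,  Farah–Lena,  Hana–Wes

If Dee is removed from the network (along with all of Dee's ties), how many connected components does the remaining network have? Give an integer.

2

Without Dee, the remaining ties split the others into: {David, Farah, Hana, Lena, Wes}; {Ursula}.
That's 2 separate components.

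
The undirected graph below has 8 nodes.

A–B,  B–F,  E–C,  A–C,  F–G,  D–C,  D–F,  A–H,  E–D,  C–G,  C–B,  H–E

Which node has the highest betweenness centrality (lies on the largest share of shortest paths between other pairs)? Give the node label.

C

Unnormalized betweenness of each node: A:5/2, B:11/6, C:7, D:11/6, E:5/2, F:3/2, G:1/3, H:1/2.
C has the largest value, 7, making it the main broker — the node through which the most shortest paths run.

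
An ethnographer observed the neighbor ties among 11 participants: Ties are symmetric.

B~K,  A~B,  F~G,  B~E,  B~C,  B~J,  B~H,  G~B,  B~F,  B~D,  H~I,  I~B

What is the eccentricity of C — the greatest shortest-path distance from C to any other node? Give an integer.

2

Distances from C: A:2, B:1, D:2, E:2, F:2, G:2, H:2, I:2, J:2, K:2.
The largest is 2 (to A, G, F, D, E, J, I, K, and H), so the eccentricity of C is 2.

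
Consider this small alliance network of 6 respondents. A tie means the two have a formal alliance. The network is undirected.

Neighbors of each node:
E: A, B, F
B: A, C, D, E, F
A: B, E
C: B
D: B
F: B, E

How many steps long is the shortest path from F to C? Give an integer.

One shortest route is F – B – C, which uses 2 edges, and F and C are not directly tied, so nothing shorter exists. So d(F,C) = 2.

2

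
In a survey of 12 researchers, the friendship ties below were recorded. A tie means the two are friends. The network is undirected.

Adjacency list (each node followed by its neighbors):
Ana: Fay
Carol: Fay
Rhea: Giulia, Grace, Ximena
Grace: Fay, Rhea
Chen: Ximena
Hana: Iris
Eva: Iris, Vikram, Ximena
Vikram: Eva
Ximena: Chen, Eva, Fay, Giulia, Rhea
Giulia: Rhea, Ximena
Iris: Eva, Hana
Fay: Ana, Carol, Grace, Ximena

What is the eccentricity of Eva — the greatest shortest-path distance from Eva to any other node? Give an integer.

Distances from Eva: Ana:3, Carol:3, Chen:2, Fay:2, Giulia:2, Grace:3, Hana:2, Iris:1, Rhea:2, Vikram:1, Ximena:1.
The largest is 3 (to Grace, Ana, and Carol), so the eccentricity of Eva is 3.

3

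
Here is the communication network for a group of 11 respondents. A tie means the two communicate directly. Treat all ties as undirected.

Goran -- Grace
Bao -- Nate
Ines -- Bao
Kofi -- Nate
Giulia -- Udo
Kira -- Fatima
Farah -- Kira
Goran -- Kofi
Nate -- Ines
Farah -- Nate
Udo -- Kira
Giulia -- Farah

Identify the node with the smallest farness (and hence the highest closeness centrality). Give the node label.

Farness (sum of distances to all others) for each node — Bao:27, Farah:20, Fatima:34, Giulia:27, Goran:31, Grace:40, Ines:27, Kira:25, Kofi:24, Nate:19, Udo:32.
The smallest farness is 19, for Nate, so Nate has the highest closeness.

Nate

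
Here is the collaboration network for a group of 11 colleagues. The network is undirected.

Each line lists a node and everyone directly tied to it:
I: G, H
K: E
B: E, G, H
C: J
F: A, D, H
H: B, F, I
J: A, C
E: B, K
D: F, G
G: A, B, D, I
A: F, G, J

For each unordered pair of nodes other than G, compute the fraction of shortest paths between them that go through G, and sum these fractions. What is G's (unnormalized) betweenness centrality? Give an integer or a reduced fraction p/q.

19

Pairs whose geodesics pass through G — J–I: 1; J–E: 1; J–B: 1; J–K: 1; J–D: 1/2; I–E: 1/2; I–B: 1/2; I–A: 1; I–K: 1/2; I–C: 1; I–D: 1; E–A: 1; E–C: 1; E–D: 1 … (+8 more pairs).
All other pairs contribute 0.
Summing the contributions gives betweenness(G) = 19.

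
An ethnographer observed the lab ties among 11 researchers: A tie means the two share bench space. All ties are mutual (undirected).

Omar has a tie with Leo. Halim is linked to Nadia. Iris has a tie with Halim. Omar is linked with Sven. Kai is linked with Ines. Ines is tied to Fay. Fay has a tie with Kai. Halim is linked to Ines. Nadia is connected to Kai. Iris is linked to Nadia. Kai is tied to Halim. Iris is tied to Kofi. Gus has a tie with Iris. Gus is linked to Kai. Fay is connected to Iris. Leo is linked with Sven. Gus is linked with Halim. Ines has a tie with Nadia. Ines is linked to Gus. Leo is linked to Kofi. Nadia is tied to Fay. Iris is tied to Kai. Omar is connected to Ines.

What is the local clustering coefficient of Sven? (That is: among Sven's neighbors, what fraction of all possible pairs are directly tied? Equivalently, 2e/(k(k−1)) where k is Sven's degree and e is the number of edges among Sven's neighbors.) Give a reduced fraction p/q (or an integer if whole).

1

Sven's neighbors: Leo and Omar (k = 2).
Possible neighbor pairs: C(2,2) = 1. Edges among them: Leo–Omar → e = 1.
Clustering(Sven) = 1/1.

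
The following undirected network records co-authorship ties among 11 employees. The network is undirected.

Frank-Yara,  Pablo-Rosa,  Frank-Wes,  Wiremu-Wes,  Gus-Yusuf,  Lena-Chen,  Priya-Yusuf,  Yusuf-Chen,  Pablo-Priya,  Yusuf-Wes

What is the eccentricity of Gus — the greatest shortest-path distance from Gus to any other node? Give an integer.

Distances from Gus: Chen:2, Frank:3, Lena:3, Pablo:3, Priya:2, Rosa:4, Wes:2, Wiremu:3, Yara:4, Yusuf:1.
The largest is 4 (to Yara and Rosa), so the eccentricity of Gus is 4.

4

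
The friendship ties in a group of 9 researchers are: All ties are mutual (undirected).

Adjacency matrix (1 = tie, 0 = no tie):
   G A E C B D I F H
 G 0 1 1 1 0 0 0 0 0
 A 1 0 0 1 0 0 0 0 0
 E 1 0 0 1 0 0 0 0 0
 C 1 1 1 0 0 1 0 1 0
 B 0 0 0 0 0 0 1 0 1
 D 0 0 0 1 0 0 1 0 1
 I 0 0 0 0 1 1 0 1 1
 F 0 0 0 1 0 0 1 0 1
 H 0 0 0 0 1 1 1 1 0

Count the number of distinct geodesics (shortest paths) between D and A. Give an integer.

The shortest distance is 2, and the only length-2 path is D–C–A. So there is exactly 1 shortest path.

1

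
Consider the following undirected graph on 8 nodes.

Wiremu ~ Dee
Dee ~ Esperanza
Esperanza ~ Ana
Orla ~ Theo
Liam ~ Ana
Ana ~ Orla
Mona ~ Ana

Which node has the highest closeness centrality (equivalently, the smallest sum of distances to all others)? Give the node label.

Farness (sum of distances to all others) for each node — Ana:11, Dee:17, Esperanza:13, Liam:17, Mona:17, Orla:15, Theo:21, Wiremu:23.
The smallest farness is 11, for Ana, so Ana has the highest closeness.

Ana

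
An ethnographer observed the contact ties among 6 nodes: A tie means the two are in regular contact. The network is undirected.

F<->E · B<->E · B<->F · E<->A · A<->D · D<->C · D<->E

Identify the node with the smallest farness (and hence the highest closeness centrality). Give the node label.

Farness (sum of distances to all others) for each node — A:8, B:9, C:11, D:7, E:6, F:9.
The smallest farness is 6, for E, so E has the highest closeness.

E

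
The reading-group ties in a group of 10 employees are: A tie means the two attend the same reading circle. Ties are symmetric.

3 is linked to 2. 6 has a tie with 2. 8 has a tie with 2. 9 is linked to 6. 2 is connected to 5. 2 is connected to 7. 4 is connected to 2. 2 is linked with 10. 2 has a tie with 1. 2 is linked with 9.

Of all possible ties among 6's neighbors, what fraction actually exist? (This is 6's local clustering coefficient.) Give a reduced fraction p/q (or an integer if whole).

6's neighbors: 2 and 9 (k = 2).
Possible neighbor pairs: C(2,2) = 1. Edges among them: 2–9 → e = 1.
Clustering(6) = 1/1.

1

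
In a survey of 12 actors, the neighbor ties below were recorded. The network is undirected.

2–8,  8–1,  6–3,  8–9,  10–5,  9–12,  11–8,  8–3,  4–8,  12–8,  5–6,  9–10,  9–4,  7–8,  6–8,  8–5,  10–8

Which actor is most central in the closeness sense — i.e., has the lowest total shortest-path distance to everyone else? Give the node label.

8

Farness (sum of distances to all others) for each node — 1:21, 2:21, 3:20, 4:20, 5:19, 6:19, 7:21, 8:11, 9:18, 10:19, 11:21, 12:20.
The smallest farness is 11, for 8, so 8 has the highest closeness.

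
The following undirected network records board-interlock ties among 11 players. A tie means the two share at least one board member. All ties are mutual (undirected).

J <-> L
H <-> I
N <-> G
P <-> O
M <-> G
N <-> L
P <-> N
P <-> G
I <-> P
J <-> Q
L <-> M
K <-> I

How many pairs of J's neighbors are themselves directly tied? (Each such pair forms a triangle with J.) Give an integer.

J's neighbors are L and Q, but none of them are tied to each other, so no triangle contains J.

0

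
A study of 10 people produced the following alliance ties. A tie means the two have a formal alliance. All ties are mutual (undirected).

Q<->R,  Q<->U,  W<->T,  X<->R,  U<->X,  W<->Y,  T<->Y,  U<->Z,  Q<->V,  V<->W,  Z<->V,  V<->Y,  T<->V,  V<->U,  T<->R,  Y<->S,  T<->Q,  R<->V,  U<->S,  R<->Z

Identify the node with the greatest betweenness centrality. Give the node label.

Unnormalized betweenness of each node: Q:11/12, R:9/2, S:3/4, T:11/4, U:41/6, V:103/12, W:0, X:5/12, Y:17/6, Z:5/12.
V has the largest value, 103/12, making it the main broker — the node through which the most shortest paths run.

V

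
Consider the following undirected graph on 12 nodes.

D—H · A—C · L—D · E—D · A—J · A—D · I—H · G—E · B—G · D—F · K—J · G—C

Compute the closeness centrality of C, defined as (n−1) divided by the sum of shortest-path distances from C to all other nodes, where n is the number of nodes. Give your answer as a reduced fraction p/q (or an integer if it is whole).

Distances from C: A:1, B:2, D:2, E:2, F:3, G:1, H:3, I:4, J:2, K:3, L:3. Sum = 26.
n = 12, so closeness = 11/26.

11/26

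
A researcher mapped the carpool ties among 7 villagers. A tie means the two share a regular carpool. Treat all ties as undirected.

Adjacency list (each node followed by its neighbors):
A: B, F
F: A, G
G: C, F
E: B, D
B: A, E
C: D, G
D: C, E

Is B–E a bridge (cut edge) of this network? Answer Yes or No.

No

Even without that edge, B still reaches E via B – A – F – G – C – D – E, so the network stays connected. Not a bridge.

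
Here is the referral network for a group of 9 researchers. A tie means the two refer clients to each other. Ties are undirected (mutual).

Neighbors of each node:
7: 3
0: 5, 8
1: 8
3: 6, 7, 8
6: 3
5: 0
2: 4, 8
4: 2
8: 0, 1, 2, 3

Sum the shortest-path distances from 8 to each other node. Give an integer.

Distances from 8: 0:1, 1:1, 2:1, 3:1, 4:2, 5:2, 6:2, 7:2.
Sum = 1 + 1 + 1 + 1 + 2 + 2 + 2 + 2 = 12.

12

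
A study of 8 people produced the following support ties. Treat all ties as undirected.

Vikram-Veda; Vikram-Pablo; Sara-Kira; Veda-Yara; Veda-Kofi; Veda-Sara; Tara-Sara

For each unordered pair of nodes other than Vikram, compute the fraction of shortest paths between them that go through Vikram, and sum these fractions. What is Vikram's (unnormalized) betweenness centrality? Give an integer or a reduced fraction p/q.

Pairs whose geodesics pass through Vikram — Kofi–Pablo: 1; Sara–Pablo: 1; Veda–Pablo: 1; Pablo–Kira: 1; Pablo–Yara: 1; Pablo–Tara: 1.
All other pairs contribute 0.
Summing the contributions gives betweenness(Vikram) = 6.

6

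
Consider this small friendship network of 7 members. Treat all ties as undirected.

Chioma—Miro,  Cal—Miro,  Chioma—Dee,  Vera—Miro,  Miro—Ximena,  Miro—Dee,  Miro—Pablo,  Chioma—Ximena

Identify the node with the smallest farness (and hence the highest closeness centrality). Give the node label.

Farness (sum of distances to all others) for each node — Cal:11, Chioma:9, Dee:10, Miro:6, Pablo:11, Vera:11, Ximena:10.
The smallest farness is 6, for Miro, so Miro has the highest closeness.

Miro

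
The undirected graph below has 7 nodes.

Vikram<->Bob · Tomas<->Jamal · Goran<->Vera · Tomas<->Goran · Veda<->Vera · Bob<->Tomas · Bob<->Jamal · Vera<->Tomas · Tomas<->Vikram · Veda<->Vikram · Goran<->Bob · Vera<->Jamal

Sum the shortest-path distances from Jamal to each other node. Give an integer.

9

Distances from Jamal: Bob:1, Goran:2, Tomas:1, Veda:2, Vera:1, Vikram:2.
Sum = 1 + 2 + 1 + 2 + 1 + 2 = 9.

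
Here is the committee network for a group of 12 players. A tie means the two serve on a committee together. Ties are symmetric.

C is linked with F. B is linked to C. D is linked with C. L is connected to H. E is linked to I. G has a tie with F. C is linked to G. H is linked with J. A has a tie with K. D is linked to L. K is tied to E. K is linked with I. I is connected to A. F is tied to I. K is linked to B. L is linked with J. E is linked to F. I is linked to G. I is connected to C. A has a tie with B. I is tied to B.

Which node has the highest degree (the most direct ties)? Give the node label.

I

Degrees — A:3, B:4, C:5, D:2, E:3, F:4, G:3, H:2, I:7, J:2, K:4, L:3.
The maximum is 7, attained only by I.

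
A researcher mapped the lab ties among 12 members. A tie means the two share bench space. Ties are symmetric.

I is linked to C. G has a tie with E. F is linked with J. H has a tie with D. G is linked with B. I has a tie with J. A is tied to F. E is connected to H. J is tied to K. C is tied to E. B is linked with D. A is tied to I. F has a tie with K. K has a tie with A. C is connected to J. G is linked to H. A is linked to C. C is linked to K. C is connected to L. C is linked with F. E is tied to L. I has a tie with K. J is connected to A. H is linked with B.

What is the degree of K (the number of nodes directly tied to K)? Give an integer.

K is directly tied to A, C, F, I, and J. That is 5 neighbors, so the degree of K is 5.

5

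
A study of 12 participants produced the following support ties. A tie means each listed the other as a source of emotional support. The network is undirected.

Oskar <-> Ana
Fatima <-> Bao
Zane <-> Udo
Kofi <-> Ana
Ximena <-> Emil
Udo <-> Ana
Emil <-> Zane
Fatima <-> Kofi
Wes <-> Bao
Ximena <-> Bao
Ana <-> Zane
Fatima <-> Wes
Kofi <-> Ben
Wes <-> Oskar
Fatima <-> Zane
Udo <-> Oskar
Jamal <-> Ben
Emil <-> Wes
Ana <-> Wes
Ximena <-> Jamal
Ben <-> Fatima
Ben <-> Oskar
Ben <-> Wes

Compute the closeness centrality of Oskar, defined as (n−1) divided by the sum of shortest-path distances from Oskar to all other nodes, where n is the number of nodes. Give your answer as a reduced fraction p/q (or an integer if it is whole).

11/19

Distances from Oskar: Ana:1, Bao:2, Ben:1, Emil:2, Fatima:2, Jamal:2, Kofi:2, Udo:1, Wes:1, Ximena:3, Zane:2. Sum = 19.
n = 12, so closeness = 11/19.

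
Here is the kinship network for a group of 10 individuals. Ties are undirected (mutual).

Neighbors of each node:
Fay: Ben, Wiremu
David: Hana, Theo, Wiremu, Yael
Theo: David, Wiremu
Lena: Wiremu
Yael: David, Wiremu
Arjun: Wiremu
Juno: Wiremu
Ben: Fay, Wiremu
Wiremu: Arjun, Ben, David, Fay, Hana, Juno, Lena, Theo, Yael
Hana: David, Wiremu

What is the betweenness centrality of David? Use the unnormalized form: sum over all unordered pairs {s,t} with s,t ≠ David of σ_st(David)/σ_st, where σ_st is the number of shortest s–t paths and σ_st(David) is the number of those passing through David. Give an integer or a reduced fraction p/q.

Pairs whose geodesics pass through David — Hana–Theo: 1/2; Hana–Yael: 1/2; Theo–Yael: 1/2.
All other pairs contribute 0.
Summing the contributions gives betweenness(David) = 3/2.

3/2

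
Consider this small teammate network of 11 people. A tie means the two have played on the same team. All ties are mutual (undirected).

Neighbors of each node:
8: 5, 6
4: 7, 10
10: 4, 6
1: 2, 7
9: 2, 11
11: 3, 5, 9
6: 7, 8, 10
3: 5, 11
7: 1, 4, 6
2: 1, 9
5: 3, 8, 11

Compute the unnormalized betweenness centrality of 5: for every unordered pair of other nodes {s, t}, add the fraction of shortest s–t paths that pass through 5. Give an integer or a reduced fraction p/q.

Pairs whose geodesics pass through 5 — 8–2: 1/2; 8–9: 1; 8–11: 1; 8–3: 1; 6–9: 1/2; 6–11: 1; 6–3: 1; 10–9: 1/3; 10–11: 1; 10–3: 1; 4–11: 2/3; 4–3: 2/2; 7–11: 1/2; 7–3: 1.
All other pairs contribute 0.
Summing the contributions gives betweenness(5) = 23/2.

23/2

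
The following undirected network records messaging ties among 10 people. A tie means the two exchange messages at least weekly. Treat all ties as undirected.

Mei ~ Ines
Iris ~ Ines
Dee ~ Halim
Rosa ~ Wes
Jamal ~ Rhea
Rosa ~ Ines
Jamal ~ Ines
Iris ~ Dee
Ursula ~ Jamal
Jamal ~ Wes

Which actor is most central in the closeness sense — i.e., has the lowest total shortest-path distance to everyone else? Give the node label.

Ines

Farness (sum of distances to all others) for each node — Dee:25, Halim:33, Ines:15, Iris:19, Jamal:17, Mei:23, Rhea:25, Rosa:21, Ursula:25, Wes:23.
The smallest farness is 15, for Ines, so Ines has the highest closeness.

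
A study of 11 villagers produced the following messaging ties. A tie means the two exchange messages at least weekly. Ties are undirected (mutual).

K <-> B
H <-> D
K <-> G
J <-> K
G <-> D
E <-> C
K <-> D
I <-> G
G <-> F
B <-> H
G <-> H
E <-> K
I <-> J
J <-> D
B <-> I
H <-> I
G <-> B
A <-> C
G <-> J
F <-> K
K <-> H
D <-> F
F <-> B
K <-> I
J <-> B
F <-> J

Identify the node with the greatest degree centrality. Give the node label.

K

Degrees — A:1, B:6, C:2, D:5, E:2, F:5, G:7, H:5, I:5, J:6, K:8.
The maximum is 8, attained only by K.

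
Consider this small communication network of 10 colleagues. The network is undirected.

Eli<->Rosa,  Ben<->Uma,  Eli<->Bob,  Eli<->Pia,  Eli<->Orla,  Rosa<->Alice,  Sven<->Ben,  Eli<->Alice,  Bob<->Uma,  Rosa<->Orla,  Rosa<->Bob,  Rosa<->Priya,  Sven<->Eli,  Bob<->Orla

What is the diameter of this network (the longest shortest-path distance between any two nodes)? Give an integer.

Eccentricity of each node (its greatest distance to any other): Alice:3, Ben:4, Bob:2, Eli:2, Orla:3, Pia:3, Priya:4, Rosa:3, Sven:3, Uma:3.
The maximum eccentricity is 4, realized for instance by the pair Ben–Priya via Ben – Sven – Eli – Rosa – Priya. So the diameter is 4.

4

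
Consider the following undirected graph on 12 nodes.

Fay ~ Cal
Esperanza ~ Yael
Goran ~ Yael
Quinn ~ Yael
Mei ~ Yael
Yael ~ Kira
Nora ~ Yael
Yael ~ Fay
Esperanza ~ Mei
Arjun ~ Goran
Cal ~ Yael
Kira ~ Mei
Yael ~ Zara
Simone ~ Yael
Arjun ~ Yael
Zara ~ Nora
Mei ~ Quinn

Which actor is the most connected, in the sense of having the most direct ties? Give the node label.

Yael

Degrees — Arjun:2, Cal:2, Esperanza:2, Fay:2, Goran:2, Kira:2, Mei:4, Nora:2, Quinn:2, Simone:1, Yael:11, Zara:2.
The maximum is 11, attained only by Yael.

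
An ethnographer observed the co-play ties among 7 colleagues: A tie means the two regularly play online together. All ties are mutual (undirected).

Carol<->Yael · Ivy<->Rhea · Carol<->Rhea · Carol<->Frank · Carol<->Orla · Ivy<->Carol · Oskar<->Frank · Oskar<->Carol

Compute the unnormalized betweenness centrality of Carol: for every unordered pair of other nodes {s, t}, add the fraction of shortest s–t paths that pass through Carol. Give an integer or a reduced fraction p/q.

Pairs whose geodesics pass through Carol — Yael–Rhea: 1; Yael–Oskar: 1; Yael–Frank: 1; Yael–Orla: 1; Yael–Ivy: 1; Rhea–Oskar: 1; Rhea–Frank: 1; Rhea–Orla: 1; Oskar–Orla: 1; Oskar–Ivy: 1; Frank–Orla: 1; Frank–Ivy: 1; Orla–Ivy: 1.
All other pairs contribute 0.
Summing the contributions gives betweenness(Carol) = 13.

13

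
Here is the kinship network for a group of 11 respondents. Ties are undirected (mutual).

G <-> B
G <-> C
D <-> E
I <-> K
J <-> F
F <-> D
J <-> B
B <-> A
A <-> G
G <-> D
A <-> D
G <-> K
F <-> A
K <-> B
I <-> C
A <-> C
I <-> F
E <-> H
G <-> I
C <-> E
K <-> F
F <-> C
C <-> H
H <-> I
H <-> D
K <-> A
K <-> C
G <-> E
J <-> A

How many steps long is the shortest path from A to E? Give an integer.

One shortest route is A – G – E, which uses 2 edges, and A and E are not directly tied, so nothing shorter exists. So d(A,E) = 2.

2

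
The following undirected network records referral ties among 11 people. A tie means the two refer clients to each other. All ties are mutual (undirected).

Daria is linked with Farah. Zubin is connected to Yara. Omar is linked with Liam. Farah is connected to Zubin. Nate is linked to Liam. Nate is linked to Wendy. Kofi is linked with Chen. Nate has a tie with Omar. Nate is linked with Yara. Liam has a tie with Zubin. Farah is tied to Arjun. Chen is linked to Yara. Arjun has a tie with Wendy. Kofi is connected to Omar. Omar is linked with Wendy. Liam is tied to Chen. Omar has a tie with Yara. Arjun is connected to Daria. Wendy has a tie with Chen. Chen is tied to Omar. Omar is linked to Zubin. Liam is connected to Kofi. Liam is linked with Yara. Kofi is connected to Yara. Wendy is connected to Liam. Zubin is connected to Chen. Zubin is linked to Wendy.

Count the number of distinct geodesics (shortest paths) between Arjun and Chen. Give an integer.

The shortest distance is 2, and the only length-2 path is Arjun–Wendy–Chen. So there is exactly 1 shortest path.

1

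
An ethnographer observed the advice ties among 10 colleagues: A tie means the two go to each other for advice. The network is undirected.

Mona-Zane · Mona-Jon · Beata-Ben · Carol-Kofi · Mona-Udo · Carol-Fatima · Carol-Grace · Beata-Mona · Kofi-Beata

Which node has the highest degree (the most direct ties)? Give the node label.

Degrees — Beata:3, Ben:1, Carol:3, Fatima:1, Grace:1, Jon:1, Kofi:2, Mona:4, Udo:1, Zane:1.
The maximum is 4, attained only by Mona.

Mona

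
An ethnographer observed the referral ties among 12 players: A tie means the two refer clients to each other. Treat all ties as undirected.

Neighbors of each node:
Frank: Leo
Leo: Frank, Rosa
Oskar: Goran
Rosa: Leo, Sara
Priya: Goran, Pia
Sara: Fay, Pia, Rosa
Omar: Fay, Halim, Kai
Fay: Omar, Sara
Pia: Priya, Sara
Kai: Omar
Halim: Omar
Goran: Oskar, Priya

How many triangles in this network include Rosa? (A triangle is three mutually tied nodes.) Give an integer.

Rosa's neighbors are Leo and Sara, but none of them are tied to each other, so no triangle contains Rosa.

0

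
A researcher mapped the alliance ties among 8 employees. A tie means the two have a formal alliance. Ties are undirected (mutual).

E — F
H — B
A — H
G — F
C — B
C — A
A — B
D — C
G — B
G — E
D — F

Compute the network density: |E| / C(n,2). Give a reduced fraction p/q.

11/28

There are 11 edges and 8 nodes, so the maximum possible is C(8,2) = 28.
Density = 11/28.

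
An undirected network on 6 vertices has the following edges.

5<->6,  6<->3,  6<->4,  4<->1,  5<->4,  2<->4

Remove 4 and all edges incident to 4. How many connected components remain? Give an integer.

Without 4, the remaining ties split the others into: {2}; {3, 5, 6}; {1}.
That's 3 separate components.

3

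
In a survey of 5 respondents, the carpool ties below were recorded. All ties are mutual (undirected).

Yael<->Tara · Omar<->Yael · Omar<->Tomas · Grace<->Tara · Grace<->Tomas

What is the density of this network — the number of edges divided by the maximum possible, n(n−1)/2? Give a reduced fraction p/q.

There are 5 edges and 5 nodes, so the maximum possible is C(5,2) = 10.
Density = 5/10 = 1/2.

1/2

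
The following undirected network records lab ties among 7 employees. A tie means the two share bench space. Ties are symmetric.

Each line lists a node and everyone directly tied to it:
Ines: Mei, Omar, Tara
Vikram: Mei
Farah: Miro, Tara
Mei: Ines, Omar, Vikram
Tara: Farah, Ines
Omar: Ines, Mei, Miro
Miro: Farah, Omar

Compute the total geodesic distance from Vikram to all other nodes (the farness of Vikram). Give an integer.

15

Distances from Vikram: Farah:4, Ines:2, Mei:1, Miro:3, Omar:2, Tara:3.
Sum = 4 + 2 + 1 + 3 + 2 + 3 = 15.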